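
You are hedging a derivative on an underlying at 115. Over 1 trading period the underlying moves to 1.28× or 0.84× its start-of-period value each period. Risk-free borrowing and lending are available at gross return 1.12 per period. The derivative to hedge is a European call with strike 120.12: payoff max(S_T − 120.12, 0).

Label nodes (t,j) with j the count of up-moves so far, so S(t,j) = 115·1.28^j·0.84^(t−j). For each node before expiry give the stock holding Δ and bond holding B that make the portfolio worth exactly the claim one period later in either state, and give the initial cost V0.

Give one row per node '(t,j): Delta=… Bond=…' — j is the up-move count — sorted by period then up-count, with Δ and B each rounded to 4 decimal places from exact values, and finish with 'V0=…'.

(0,0): Delta=0.5352 Bond=-46.1591
V0=15.3864

The replicating-portfolio and risk-neutral prices coincide; use p* = (1.12−0.84)/(1.28−0.84) = 0.6364 for the latter.
Terminal values V(1,·): V(1,0)=0.0000, V(1,1)=27.0800
Node (0,0) S=115.0000: V=(p*·27.0800+(1−p*)·0.0000)/1.12=15.3864; Δ=(27.0800−0.0000)/(147.2000−96.6000)=0.5352; B=V−Δ·S=-46.1591
Check: Δ(0,0)·S0 + B(0,0) = 15.3864 = V0.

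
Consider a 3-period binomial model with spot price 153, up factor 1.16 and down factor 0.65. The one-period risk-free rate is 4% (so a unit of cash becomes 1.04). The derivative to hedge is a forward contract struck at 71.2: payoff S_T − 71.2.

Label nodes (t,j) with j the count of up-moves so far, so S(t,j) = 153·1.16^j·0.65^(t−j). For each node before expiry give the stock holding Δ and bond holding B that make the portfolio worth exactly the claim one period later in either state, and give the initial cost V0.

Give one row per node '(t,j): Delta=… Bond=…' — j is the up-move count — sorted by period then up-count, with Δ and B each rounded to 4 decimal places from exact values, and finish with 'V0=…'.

The replicating-portfolio and risk-neutral prices coincide; use p* = (1.04−0.65)/(1.16−0.65) = 0.7647 for the latter.
Terminal payoffs: V(3,0)=-29.1824, V(3,1)=3.7853, V(3,2)=62.6199, V(3,3)=167.6171
  t=2,j=0: stock 64.6425 → up 74.9853 (V=3.7853), down 42.0176 (V=-29.1824). Price -3.8190; hedge Δ=1.0000, bond B=-68.4615.
  t=2,j=1: stock 115.3620 → up 133.8199 (V=62.6199), down 74.9853 (V=3.7853). Price 46.9005; hedge Δ=1.0000, bond B=-68.4615.
  t=2,j=2: stock 205.8768 → up 238.8171 (V=167.6171), down 133.8199 (V=62.6199). Price 137.4153; hedge Δ=1.0000, bond B=-68.4615.
  t=1,j=0: stock 99.4500 → up 115.3620 (V=46.9005), down 64.6425 (V=-3.8190). Price 33.6216; hedge Δ=1.0000, bond B=-65.8284.
  t=1,j=1: stock 177.4800 → up 205.8768 (V=137.4153), down 115.3620 (V=46.9005). Price 111.6516; hedge Δ=1.0000, bond B=-65.8284.
  t=0,j=0: stock 153.0000 → up 177.4800 (V=111.6516), down 99.4500 (V=33.6216). Price 89.7035; hedge Δ=1.0000, bond B=-63.2965.
The time-0 hedge costs 89.7035, which is the no-arbitrage price.

(0,0): Delta=1.0000 Bond=-63.2965
(1,0): Delta=1.0000 Bond=-65.8284
(1,1): Delta=1.0000 Bond=-65.8284
(2,0): Delta=1.0000 Bond=-68.4615
(2,1): Delta=1.0000 Bond=-68.4615
(2,2): Delta=1.0000 Bond=-68.4615
V0=89.7035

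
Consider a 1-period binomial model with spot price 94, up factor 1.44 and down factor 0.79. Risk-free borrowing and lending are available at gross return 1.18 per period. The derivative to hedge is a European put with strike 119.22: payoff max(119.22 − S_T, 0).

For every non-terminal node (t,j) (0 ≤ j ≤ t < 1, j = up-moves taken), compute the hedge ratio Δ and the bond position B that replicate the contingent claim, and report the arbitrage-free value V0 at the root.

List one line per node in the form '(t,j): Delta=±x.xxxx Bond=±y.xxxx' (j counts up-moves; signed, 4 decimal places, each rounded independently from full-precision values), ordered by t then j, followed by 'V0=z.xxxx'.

(0,0): Delta=-0.7358 Bond=84.4099
V0=15.2407

The replicating-portfolio and risk-neutral prices coincide; use p* = (1.18−0.79)/(1.44−0.79) = 0.6000 for the latter.
Terminal payoffs: V(1,0)=44.9600, V(1,1)=0.0000
  t=0,j=0: stock 94.0000 → up 135.3600 (V=0.0000), down 74.2600 (V=44.9600). Price 15.2407; hedge Δ=-0.7358, bond B=84.4099.
Check: Δ(0,0)·S0 + B(0,0) = 15.2407 = V0.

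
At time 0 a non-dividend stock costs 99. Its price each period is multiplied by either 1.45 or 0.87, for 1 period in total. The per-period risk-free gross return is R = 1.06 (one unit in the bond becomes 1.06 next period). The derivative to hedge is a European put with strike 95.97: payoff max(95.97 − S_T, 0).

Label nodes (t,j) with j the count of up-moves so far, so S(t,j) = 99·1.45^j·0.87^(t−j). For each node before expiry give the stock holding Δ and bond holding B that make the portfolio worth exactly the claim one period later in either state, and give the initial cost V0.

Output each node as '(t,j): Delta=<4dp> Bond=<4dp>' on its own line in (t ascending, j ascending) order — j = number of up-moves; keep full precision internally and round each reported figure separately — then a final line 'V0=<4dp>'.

Under the risk-neutral measure, an up-move has probability p* = (R−d)/(u−d) = 0.3276 and values discount at R = 1.06.
At expiry t=1: V(1,0)=9.8400, V(1,1)=0.0000
(0,0): S=99.0000. Δ = (V_up−V_dn)/(S_up−S_dn) = (0.0000−9.8400)/(143.5500−86.1300) = -0.1714. V = [p*·0.0000 + (1−p*)·9.8400]/1.06 = 6.2420. B = V − Δ·S = 23.2075.
Each (Δ,B) replicates both successor values, so the strategy is self-financing and V0 is arbitrage-free.

(0,0): Delta=-0.1714 Bond=23.2075
V0=6.2420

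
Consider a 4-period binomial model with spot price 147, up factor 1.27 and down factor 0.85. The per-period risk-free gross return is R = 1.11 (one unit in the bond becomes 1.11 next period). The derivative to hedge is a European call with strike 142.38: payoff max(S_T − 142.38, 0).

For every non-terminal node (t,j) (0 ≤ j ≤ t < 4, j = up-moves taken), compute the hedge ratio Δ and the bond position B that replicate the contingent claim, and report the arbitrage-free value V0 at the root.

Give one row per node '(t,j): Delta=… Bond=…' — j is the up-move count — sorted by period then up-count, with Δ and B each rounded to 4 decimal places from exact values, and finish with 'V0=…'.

(0,0): Delta=0.8867 Bond=-73.7187
(1,0): Delta=0.7126 Bond=-60.0821
(1,1): Delta=0.9583 Bond=-95.2097
(2,0): Delta=0.3616 Bond=-29.4088
(2,1): Delta=0.8572 Bond=-89.6341
(2,2): Delta=1.0000 Bond=-115.5588
(3,0): Delta=0.0000 Bond=0.0000
(3,1): Delta=0.5105 Bond=-52.7322
(3,2): Delta=1.0000 Bond=-128.2703
(3,3): Delta=1.0000 Bond=-128.2703
V0=56.6212

Risk-neutral probability p* = (R−d)/(u−d) = (1.11−0.85)/(1.27−0.85) = 0.6190.
Payoff layer (t=4): V(4,0)=0.0000, V(4,1)=0.0000, V(4,2)=28.9221, V(4,3)=113.5655, V(4,4)=240.0326
Node (3,0) S=90.2764: V=(p*·0.0000+(1−p*)·0.0000)/1.11=0.0000; Δ=(0.0000−0.0000)/(114.6510−76.7349)=0.0000; B=V−Δ·S=0.0000
Node (3,1) S=134.8835: V=(p*·28.9221+(1−p*)·0.0000)/1.11=16.1299; Δ=(28.9221−0.0000)/(171.3021−114.6510)=0.5105; B=V−Δ·S=-52.7322
Node (3,2) S=201.5319: V=(p*·113.5655+(1−p*)·28.9221)/1.11=73.2616; Δ=(113.5655−28.9221)/(255.9455−171.3021)=1.0000; B=V−Δ·S=-128.2703
Node (3,3) S=301.1123: V=(p*·240.0326+(1−p*)·113.5655)/1.11=172.8420; Δ=(240.0326−113.5655)/(382.4126−255.9455)=1.0000; B=V−Δ·S=-128.2703
Node (2,0) S=106.2075: V=(p*·16.1299+(1−p*)·0.0000)/1.11=8.9956; Δ=(16.1299−0.0000)/(134.8835−90.2764)=0.3616; B=V−Δ·S=-29.4088
Node (2,1) S=158.6865: V=(p*·73.2616+(1−p*)·16.1299)/1.11=46.3938; Δ=(73.2616−16.1299)/(201.5319−134.8835)=0.8572; B=V−Δ·S=-89.6341
Node (2,2) S=237.0963: V=(p*·172.8420+(1−p*)·73.2616)/1.11=121.5375; Δ=(172.8420−73.2616)/(301.1123−201.5319)=1.0000; B=V−Δ·S=-115.5588
Node (1,0) S=124.9500: V=(p*·46.3938+(1−p*)·8.9956)/1.11=28.9612; Δ=(46.3938−8.9956)/(158.6865−106.2075)=0.7126; B=V−Δ·S=-60.0821
Node (1,1) S=186.6900: V=(p*·121.5375+(1−p*)·46.3938)/1.11=83.7039; Δ=(121.5375−46.3938)/(237.0963−158.6865)=0.9583; B=V−Δ·S=-95.2097
Node (0,0) S=147.0000: V=(p*·83.7039+(1−p*)·28.9612)/1.11=56.6212; Δ=(83.7039−28.9612)/(186.6900−124.9500)=0.8867; B=V−Δ·S=-73.7187
Self-financing check: at every node Δ·S+B equals the discounted successor values.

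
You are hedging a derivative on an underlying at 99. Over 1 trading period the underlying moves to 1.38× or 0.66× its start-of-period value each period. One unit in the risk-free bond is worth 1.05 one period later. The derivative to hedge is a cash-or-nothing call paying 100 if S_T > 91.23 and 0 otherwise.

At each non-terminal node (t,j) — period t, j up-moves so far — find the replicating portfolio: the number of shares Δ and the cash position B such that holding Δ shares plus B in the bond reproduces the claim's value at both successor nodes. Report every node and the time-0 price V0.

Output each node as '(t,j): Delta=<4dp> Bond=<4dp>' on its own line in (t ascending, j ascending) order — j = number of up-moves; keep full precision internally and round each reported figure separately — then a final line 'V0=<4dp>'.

The replicating-portfolio and risk-neutral prices coincide; use p* = (1.05−0.66)/(1.38−0.66) = 0.5417 for the latter.
Terminal payoffs: V(1,0)=0.0000, V(1,1)=100.0000
(0,0): S=99.0000. Δ = (V_up−V_dn)/(S_up−S_dn) = (100.0000−0.0000)/(136.6200−65.3400) = 1.4029. V = [p*·100.0000 + (1−p*)·0.0000]/1.05 = 51.5873. B = V − Δ·S = -87.3016.
The time-0 hedge costs 51.5873, which is the no-arbitrage price.

(0,0): Delta=1.4029 Bond=-87.3016
V0=51.5873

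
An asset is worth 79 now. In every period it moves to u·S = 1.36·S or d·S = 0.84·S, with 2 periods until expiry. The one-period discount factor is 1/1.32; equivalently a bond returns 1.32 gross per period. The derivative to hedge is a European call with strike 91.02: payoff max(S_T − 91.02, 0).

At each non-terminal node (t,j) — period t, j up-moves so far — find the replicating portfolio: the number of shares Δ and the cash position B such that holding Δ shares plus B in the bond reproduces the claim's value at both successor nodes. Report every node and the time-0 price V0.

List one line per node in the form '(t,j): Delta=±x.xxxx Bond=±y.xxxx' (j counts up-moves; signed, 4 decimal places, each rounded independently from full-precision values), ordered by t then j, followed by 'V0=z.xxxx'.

No-arbitrage ⇒ martingale measure with p* = (R−d)/(u−d) = 0.9231.
Payoff layer (t=2): V(2,0)=0.0000, V(2,1)=0.0000, V(2,2)=55.0984
  t=1,j=0: stock 66.3600 → up 90.2496 (V=0.0000), down 55.7424 (V=0.0000). Price 0.0000; hedge Δ=0.0000, bond B=0.0000.
  t=1,j=1: stock 107.4400 → up 146.1184 (V=55.0984), down 90.2496 (V=0.0000). Price 38.5303; hedge Δ=0.9862, bond B=-67.4281.
  t=0,j=0: stock 79.0000 → up 107.4400 (V=38.5303), down 66.3600 (V=0.0000). Price 26.9443; hedge Δ=0.9379, bond B=-47.1525.
The time-0 hedge costs 26.9443, which is the no-arbitrage price.

(0,0): Delta=0.9379 Bond=-47.1525
(1,0): Delta=0.0000 Bond=0.0000
(1,1): Delta=0.9862 Bond=-67.4281
V0=26.9443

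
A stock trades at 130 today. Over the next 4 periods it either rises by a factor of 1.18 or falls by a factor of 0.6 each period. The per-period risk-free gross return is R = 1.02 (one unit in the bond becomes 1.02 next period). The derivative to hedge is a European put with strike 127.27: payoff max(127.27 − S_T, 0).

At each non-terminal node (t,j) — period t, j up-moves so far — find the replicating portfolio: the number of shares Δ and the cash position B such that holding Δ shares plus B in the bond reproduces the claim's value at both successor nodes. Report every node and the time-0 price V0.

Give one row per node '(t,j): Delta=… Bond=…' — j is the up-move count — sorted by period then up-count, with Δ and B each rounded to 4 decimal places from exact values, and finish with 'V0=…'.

No-arbitrage ⇒ martingale measure with p* = (R−d)/(u−d) = 0.7241.
Terminal payoffs: V(4,0)=110.4220, V(4,1)=94.1356, V(4,2)=62.1057, V(4,3)=0.0000, V(4,4)=0.0000
(3,0): S=28.0800. Δ = (V_up−V_dn)/(S_up−S_dn) = (94.1356−110.4220)/(33.1344−16.8480) = -1.0000. V = [p*·94.1356 + (1−p*)·110.4220]/1.02 = 96.6945. B = V − Δ·S = 124.7745.
(3,1): S=55.2240. Δ = (V_up−V_dn)/(S_up−S_dn) = (62.1057−94.1356)/(65.1643−33.1344) = -1.0000. V = [p*·62.1057 + (1−p*)·94.1356]/1.02 = 69.5505. B = V − Δ·S = 124.7745.
(3,2): S=108.6072. Δ = (V_up−V_dn)/(S_up−S_dn) = (0.0000−62.1057)/(128.1565−65.1643) = -0.9859. V = [p*·0.0000 + (1−p*)·62.1057]/1.02 = 16.7967. B = V − Δ·S = 123.8754.
(3,3): S=213.5942. Δ = (V_up−V_dn)/(S_up−S_dn) = (0.0000−0.0000)/(252.0411−128.1565) = 0.0000. V = [p*·0.0000 + (1−p*)·0.0000]/1.02 = 0.0000. B = V − Δ·S = 0.0000.
(2,0): S=46.8000. Δ = (V_up−V_dn)/(S_up−S_dn) = (69.5505−96.6945)/(55.2240−28.0800) = -1.0000. V = [p*·69.5505 + (1−p*)·96.6945]/1.02 = 75.5280. B = V − Δ·S = 122.3280.
(2,1): S=92.0400. Δ = (V_up−V_dn)/(S_up−S_dn) = (16.7967−69.5505)/(108.6072−55.2240) = -0.9882. V = [p*·16.7967 + (1−p*)·69.5505]/1.02 = 30.7348. B = V − Δ·S = 121.6897.
(2,2): S=181.0120. Δ = (V_up−V_dn)/(S_up−S_dn) = (0.0000−16.7967)/(213.5942−108.6072) = -0.1600. V = [p*·0.0000 + (1−p*)·16.7967]/1.02 = 4.5427. B = V − Δ·S = 33.5025.
(1,0): S=78.0000. Δ = (V_up−V_dn)/(S_up−S_dn) = (30.7348−75.5280)/(92.0400−46.8000) = -0.9901. V = [p*·30.7348 + (1−p*)·75.5280]/1.02 = 42.2466. B = V − Δ·S = 119.4762.
(1,1): S=153.4000. Δ = (V_up−V_dn)/(S_up−S_dn) = (4.5427−30.7348)/(181.0120−92.0400) = -0.2944. V = [p*·4.5427 + (1−p*)·30.7348]/1.02 = 11.5374. B = V − Δ·S = 56.6961.
(0,0): S=130.0000. Δ = (V_up−V_dn)/(S_up−S_dn) = (11.5374−42.2466)/(153.4000−78.0000) = -0.4073. V = [p*·11.5374 + (1−p*)·42.2466]/1.02 = 19.6165. B = V − Δ·S = 72.5635.
Each (Δ,B) replicates both successor values, so the strategy is self-financing and V0 is arbitrage-free.

(0,0): Delta=-0.4073 Bond=72.5635
(1,0): Delta=-0.9901 Bond=119.4762
(1,1): Delta=-0.2944 Bond=56.6961
(2,0): Delta=-1.0000 Bond=122.3280
(2,1): Delta=-0.9882 Bond=121.6897
(2,2): Delta=-0.1600 Bond=33.5025
(3,0): Delta=-1.0000 Bond=124.7745
(3,1): Delta=-1.0000 Bond=124.7745
(3,2): Delta=-0.9859 Bond=123.8754
(3,3): Delta=0.0000 Bond=0.0000
V0=19.6165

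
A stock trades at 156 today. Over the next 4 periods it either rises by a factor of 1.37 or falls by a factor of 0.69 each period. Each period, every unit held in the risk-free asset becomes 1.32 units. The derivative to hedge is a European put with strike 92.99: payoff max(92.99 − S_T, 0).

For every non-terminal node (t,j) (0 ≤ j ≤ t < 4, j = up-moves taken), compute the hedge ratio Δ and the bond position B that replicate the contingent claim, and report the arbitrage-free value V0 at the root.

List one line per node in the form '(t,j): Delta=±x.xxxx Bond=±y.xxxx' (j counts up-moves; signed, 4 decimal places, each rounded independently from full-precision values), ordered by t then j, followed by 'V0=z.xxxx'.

(0,0): Delta=-0.0015 Bond=0.2394
(1,0): Delta=-0.0258 Bond=2.9375
(1,1): Delta=-0.0005 Bond=0.1079
(2,0): Delta=-0.3550 Bond=28.3286
(2,1): Delta=-0.0127 Bond=1.9369
(2,2): Delta=0.0000 Bond=0.0000
(3,0): Delta=-1.0000 Bond=70.4470
(3,1): Delta=-0.3292 Bond=34.7706
(3,2): Delta=0.0000 Bond=0.0000
(3,3): Delta=0.0000 Bond=0.0000
V0=0.0116

The replicating-portfolio and risk-neutral prices coincide; use p* = (1.32−0.69)/(1.37−0.69) = 0.9265 for the latter.
Payoff layer (t=4): V(4,0)=57.6293, V(4,1)=22.7811, V(4,2)=0.0000, V(4,3)=0.0000, V(4,4)=0.0000
Node (3,0) S=51.2474: V=(p*·22.7811+(1−p*)·57.6293)/1.32=19.1996; Δ=(22.7811−57.6293)/(70.2089−35.3607)=-1.0000; B=V−Δ·S=70.4470
Node (3,1) S=101.7521: V=(p*·0.0000+(1−p*)·22.7811)/1.32=1.2690; Δ=(0.0000−22.7811)/(139.4004−70.2089)=-0.3292; B=V−Δ·S=34.7706
Node (3,2) S=202.0295: V=(p*·0.0000+(1−p*)·0.0000)/1.32=0.0000; Δ=(0.0000−0.0000)/(276.7804−139.4004)=0.0000; B=V−Δ·S=0.0000
Node (3,3) S=401.1311: V=(p*·0.0000+(1−p*)·0.0000)/1.32=0.0000; Δ=(0.0000−0.0000)/(549.5496−276.7804)=0.0000; B=V−Δ·S=0.0000
Node (2,0) S=74.2716: V=(p*·1.2690+(1−p*)·19.1996)/1.32=1.9602; Δ=(1.2690−19.1996)/(101.7521−51.2474)=-0.3550; B=V−Δ·S=28.3286
Node (2,1) S=147.4668: V=(p*·0.0000+(1−p*)·1.2690)/1.32=0.0707; Δ=(0.0000−1.2690)/(202.0295−101.7521)=-0.0127; B=V−Δ·S=1.9369
Node (2,2) S=292.7964: V=(p*·0.0000+(1−p*)·0.0000)/1.32=0.0000; Δ=(0.0000−0.0000)/(401.1311−202.0295)=0.0000; B=V−Δ·S=0.0000
Node (1,0) S=107.6400: V=(p*·0.0707+(1−p*)·1.9602)/1.32=0.1588; Δ=(0.0707−1.9602)/(147.4668−74.2716)=-0.0258; B=V−Δ·S=2.9375
Node (1,1) S=213.7200: V=(p*·0.0000+(1−p*)·0.0707)/1.32=0.0039; Δ=(0.0000−0.0707)/(292.7964−147.4668)=-0.0005; B=V−Δ·S=0.1079
Node (0,0) S=156.0000: V=(p*·0.0039+(1−p*)·0.1588)/1.32=0.0116; Δ=(0.0039−0.1588)/(213.7200−107.6400)=-0.0015; B=V−Δ·S=0.2394
Root portfolio cost Δ·156+B reproduces V0=0.0116.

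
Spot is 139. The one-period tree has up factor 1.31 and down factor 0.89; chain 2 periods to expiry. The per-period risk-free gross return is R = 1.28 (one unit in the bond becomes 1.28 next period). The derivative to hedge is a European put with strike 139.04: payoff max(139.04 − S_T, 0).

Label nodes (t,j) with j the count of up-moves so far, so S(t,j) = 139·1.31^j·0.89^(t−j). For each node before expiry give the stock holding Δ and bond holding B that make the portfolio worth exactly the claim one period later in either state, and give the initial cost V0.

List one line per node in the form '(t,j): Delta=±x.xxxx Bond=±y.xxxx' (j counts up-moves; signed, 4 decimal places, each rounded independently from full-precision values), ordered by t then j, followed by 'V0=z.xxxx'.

(0,0): Delta=-0.0277 Bond=3.9350
(1,0): Delta=-0.5569 Bond=70.5151
(1,1): Delta=0.0000 Bond=0.0000
V0=0.0901

Since d<R<u, set p* = (R−d)/(u−d) = 0.9286; price each node as the discounted p*-expectation of its children.
At expiry t=2: V(2,0)=28.9381, V(2,1)=0.0000, V(2,2)=0.0000
  t=1,j=0: stock 123.7100 → up 162.0601 (V=0.0000), down 110.1019 (V=28.9381). Price 1.6148; hedge Δ=-0.5569, bond B=70.5151.
  t=1,j=1: stock 182.0900 → up 238.5379 (V=0.0000), down 162.0601 (V=0.0000). Price 0.0000; hedge Δ=0.0000, bond B=0.0000.
  t=0,j=0: stock 139.0000 → up 182.0900 (V=0.0000), down 123.7100 (V=1.6148). Price 0.0901; hedge Δ=-0.0277, bond B=3.9350.
Root portfolio cost Δ·139+B reproduces V0=0.0901.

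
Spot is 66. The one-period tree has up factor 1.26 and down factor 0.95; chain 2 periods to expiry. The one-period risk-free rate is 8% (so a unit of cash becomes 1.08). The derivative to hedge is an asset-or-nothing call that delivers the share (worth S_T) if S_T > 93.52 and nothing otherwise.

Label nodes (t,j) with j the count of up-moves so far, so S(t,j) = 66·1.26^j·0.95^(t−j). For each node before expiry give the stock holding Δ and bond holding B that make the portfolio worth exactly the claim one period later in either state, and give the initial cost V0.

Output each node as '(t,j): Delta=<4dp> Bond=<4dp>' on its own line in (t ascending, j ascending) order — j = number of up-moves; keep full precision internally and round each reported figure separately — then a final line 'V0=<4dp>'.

(0,0): Delta=1.9886 Bond=-115.4466
(1,0): Delta=0.0000 Bond=0.0000
(1,1): Delta=4.0645 Bond=-297.3194
V0=15.7980

Under the risk-neutral measure, an up-move has probability p* = (R−d)/(u−d) = 0.4194 and values discount at R = 1.08.
At expiry t=2: V(2,0)=0.0000, V(2,1)=0.0000, V(2,2)=104.7816
Node (1,0) S=62.7000: V=(p*·0.0000+(1−p*)·0.0000)/1.08=0.0000; Δ=(0.0000−0.0000)/(79.0020−59.5650)=0.0000; B=V−Δ·S=0.0000
Node (1,1) S=83.1600: V=(p*·104.7816+(1−p*)·0.0000)/1.08=40.6858; Δ=(104.7816−0.0000)/(104.7816−79.0020)=4.0645; B=V−Δ·S=-297.3194
Node (0,0) S=66.0000: V=(p*·40.6858+(1−p*)·0.0000)/1.08=15.7980; Δ=(40.6858−0.0000)/(83.1600−62.7000)=1.9886; B=V−Δ·S=-115.4466
Check: Δ(0,0)·S0 + B(0,0) = 15.7980 = V0.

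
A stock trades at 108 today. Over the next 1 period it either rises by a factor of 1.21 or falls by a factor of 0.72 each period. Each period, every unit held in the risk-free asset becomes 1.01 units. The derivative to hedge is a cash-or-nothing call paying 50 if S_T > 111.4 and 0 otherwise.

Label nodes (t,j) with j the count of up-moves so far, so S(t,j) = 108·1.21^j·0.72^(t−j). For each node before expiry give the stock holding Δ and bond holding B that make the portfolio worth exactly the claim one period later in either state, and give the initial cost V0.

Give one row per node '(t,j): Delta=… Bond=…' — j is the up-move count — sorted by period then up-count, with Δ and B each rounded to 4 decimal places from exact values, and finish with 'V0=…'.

The replicating-portfolio and risk-neutral prices coincide; use p* = (1.01−0.72)/(1.21−0.72) = 0.5918 for the latter.
Terminal payoffs: V(1,0)=0.0000, V(1,1)=50.0000
(0,0): S=108.0000. Δ = (V_up−V_dn)/(S_up−S_dn) = (50.0000−0.0000)/(130.6800−77.7600) = 0.9448. V = [p*·50.0000 + (1−p*)·0.0000]/1.01 = 29.2988. B = V − Δ·S = -72.7420.
Check: Δ(0,0)·S0 + B(0,0) = 29.2988 = V0.

(0,0): Delta=0.9448 Bond=-72.7420
V0=29.2988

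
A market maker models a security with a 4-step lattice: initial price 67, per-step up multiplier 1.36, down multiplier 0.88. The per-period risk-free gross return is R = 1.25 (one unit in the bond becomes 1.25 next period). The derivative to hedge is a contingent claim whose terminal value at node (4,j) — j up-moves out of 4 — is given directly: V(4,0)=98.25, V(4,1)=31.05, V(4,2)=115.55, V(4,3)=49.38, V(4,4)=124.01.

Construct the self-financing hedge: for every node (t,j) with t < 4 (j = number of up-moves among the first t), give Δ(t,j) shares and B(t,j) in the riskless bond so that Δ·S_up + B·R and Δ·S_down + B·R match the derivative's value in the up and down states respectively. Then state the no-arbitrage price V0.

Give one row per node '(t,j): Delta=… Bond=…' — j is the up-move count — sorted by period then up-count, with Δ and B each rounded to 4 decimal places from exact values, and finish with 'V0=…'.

(0,0): Delta=0.2644 Bond=18.1578
(1,0): Delta=-0.2938 Bond=55.6070
(1,1): Delta=0.3717 Bond=12.9133
(2,0): Delta=1.5976 Bond=-28.6282
(2,1): Delta=-0.6577 Bond=98.6846
(2,2): Delta=0.5698 Bond=-8.3982
(3,0): Delta=-3.0662 Bond=177.1600
(3,1): Delta=2.4948 Bond=-99.0933
(3,2): Delta=-1.2641 Bond=189.4893
(3,3): Delta=0.9225 Bond=-69.9533
V0=35.8695

No-arbitrage ⇒ martingale measure with p* = (R−d)/(u−d) = 0.7708.
Payoff layer (t=4): V(4,0)=98.2500, V(4,1)=31.0500, V(4,2)=115.5500, V(4,3)=49.3800, V(4,4)=124.0100
(3,0): S=45.6586. Δ = (V_up−V_dn)/(S_up−S_dn) = (31.0500−98.2500)/(62.0957−40.1796) = -3.0662. V = [p*·31.0500 + (1−p*)·98.2500]/1.25 = 37.1600. B = V − Δ·S = 177.1600.
(3,1): S=70.5633. Δ = (V_up−V_dn)/(S_up−S_dn) = (115.5500−31.0500)/(95.9661−62.0957) = 2.4948. V = [p*·115.5500 + (1−p*)·31.0500]/1.25 = 76.9483. B = V − Δ·S = -99.0933.
(3,2): S=109.0524. Δ = (V_up−V_dn)/(S_up−S_dn) = (49.3800−115.5500)/(148.3113−95.9661) = -1.2641. V = [p*·49.3800 + (1−p*)·115.5500]/1.25 = 51.6352. B = V − Δ·S = 189.4893.
(3,3): S=168.5356. Δ = (V_up−V_dn)/(S_up−S_dn) = (124.0100−49.3800)/(229.2084−148.3113) = 0.9225. V = [p*·124.0100 + (1−p*)·49.3800]/1.25 = 85.5258. B = V − Δ·S = -69.9533.
(2,0): S=51.8848. Δ = (V_up−V_dn)/(S_up−S_dn) = (76.9483−37.1600)/(70.5633−45.6586) = 1.5976. V = [p*·76.9483 + (1−p*)·37.1600]/1.25 = 54.2641. B = V − Δ·S = -28.6282.
(2,1): S=80.1856. Δ = (V_up−V_dn)/(S_up−S_dn) = (51.6352−76.9483)/(109.0524−70.5633) = -0.6577. V = [p*·51.6352 + (1−p*)·76.9483]/1.25 = 45.9489. B = V − Δ·S = 98.6846.
(2,2): S=123.9232. Δ = (V_up−V_dn)/(S_up−S_dn) = (85.5258−51.6352)/(168.5356−109.0524) = 0.5698. V = [p*·85.5258 + (1−p*)·51.6352]/1.25 = 62.2074. B = V − Δ·S = -8.3982.
(1,0): S=58.9600. Δ = (V_up−V_dn)/(S_up−S_dn) = (45.9489−54.2641)/(80.1856−51.8848) = -0.2938. V = [p*·45.9489 + (1−p*)·54.2641]/1.25 = 38.2836. B = V − Δ·S = 55.6070.
(1,1): S=91.1200. Δ = (V_up−V_dn)/(S_up−S_dn) = (62.2074−45.9489)/(123.9232−80.1856) = 0.3717. V = [p*·62.2074 + (1−p*)·45.9489]/1.25 = 46.7852. B = V − Δ·S = 12.9133.
(0,0): S=67.0000. Δ = (V_up−V_dn)/(S_up−S_dn) = (46.7852−38.2836)/(91.1200−58.9600) = 0.2644. V = [p*·46.7852 + (1−p*)·38.2836]/1.25 = 35.8695. B = V − Δ·S = 18.1578.
The time-0 hedge costs 35.8695, which is the no-arbitrage price.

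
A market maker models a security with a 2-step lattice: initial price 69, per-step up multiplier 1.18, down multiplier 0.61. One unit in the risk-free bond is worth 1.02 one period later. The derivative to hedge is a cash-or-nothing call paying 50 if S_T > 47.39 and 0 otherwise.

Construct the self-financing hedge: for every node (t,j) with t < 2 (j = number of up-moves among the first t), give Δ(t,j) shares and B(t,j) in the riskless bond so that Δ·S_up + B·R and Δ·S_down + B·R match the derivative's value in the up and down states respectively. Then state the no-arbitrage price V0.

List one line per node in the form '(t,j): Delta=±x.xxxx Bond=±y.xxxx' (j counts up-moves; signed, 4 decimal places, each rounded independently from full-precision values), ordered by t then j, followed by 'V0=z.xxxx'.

Risk-neutral probability p* = (R−d)/(u−d) = (1.02−0.61)/(1.18−0.61) = 0.7193.
Terminal payoffs: V(2,0)=0.0000, V(2,1)=50.0000, V(2,2)=50.0000
Node (1,0) S=42.0900: V=(p*·50.0000+(1−p*)·0.0000)/1.02=35.2597; Δ=(50.0000−0.0000)/(49.6662−25.6749)=2.0841; B=V−Δ·S=-52.4596
Node (1,1) S=81.4200: V=(p*·50.0000+(1−p*)·50.0000)/1.02=49.0196; Δ=(50.0000−50.0000)/(96.0756−49.6662)=0.0000; B=V−Δ·S=49.0196
Node (0,0) S=69.0000: V=(p*·49.0196+(1−p*)·35.2597)/1.02=44.2717; Δ=(49.0196−35.2597)/(81.4200−42.0900)=0.3499; B=V−Δ·S=20.1316
Each (Δ,B) replicates both successor values, so the strategy is self-financing and V0 is arbitrage-free.

(0,0): Delta=0.3499 Bond=20.1316
(1,0): Delta=2.0841 Bond=-52.4596
(1,1): Delta=0.0000 Bond=49.0196
V0=44.2717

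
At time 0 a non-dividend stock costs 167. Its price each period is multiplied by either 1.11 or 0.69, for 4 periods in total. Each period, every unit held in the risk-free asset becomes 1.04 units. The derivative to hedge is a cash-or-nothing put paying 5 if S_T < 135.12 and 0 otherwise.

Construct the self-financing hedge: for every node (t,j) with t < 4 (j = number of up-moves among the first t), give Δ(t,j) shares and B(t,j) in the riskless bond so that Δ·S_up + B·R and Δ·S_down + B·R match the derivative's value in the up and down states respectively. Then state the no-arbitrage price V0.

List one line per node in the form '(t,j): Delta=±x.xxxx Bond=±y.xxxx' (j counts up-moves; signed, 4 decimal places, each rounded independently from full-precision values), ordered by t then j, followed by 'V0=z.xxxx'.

The replicating-portfolio and risk-neutral prices coincide; use p* = (1.04−0.69)/(1.11−0.69) = 0.8333 for the latter.
At expiry t=4: V(4,0)=5.0000, V(4,1)=5.0000, V(4,2)=5.0000, V(4,3)=0.0000, V(4,4)=0.0000
  t=3,j=0: stock 54.8610 → up 60.8957 (V=5.0000), down 37.8541 (V=5.0000). Price 4.8077; hedge Δ=0.0000, bond B=4.8077.
  t=3,j=1: stock 88.2547 → up 97.9627 (V=5.0000), down 60.8957 (V=5.0000). Price 4.8077; hedge Δ=0.0000, bond B=4.8077.
  t=3,j=2: stock 141.9749 → up 157.5921 (V=0.0000), down 97.9627 (V=5.0000). Price 0.8013; hedge Δ=-0.0839, bond B=12.7060.
  t=3,j=3: stock 228.3944 → up 253.5178 (V=0.0000), down 157.5921 (V=0.0000). Price 0.0000; hedge Δ=0.0000, bond B=0.0000.
  t=2,j=0: stock 79.5087 → up 88.2547 (V=4.8077), down 54.8610 (V=4.8077). Price 4.6228; hedge Δ=0.0000, bond B=4.6228.
  t=2,j=1: stock 127.9053 → up 141.9749 (V=0.8013), down 88.2547 (V=4.8077). Price 1.4125; hedge Δ=-0.0746, bond B=10.9516.
  t=2,j=2: stock 205.7607 → up 228.3944 (V=0.0000), down 141.9749 (V=0.8013). Price 0.1284; hedge Δ=-0.0093, bond B=2.0362.
  t=1,j=0: stock 115.2300 → up 127.9053 (V=1.4125), down 79.5087 (V=4.6228). Price 1.8727; hedge Δ=-0.0663, bond B=9.5161.
  t=1,j=1: stock 185.3700 → up 205.7607 (V=0.1284), down 127.9053 (V=1.4125). Price 0.3293; hedge Δ=-0.0165, bond B=3.3867.
  t=0,j=0: stock 167.0000 → up 185.3700 (V=0.3293), down 115.2300 (V=1.8727). Price 0.5639; hedge Δ=-0.0220, bond B=4.2387.
Each (Δ,B) replicates both successor values, so the strategy is self-financing and V0 is arbitrage-free.

(0,0): Delta=-0.0220 Bond=4.2387
(1,0): Delta=-0.0663 Bond=9.5161
(1,1): Delta=-0.0165 Bond=3.3867
(2,0): Delta=0.0000 Bond=4.6228
(2,1): Delta=-0.0746 Bond=10.9516
(2,2): Delta=-0.0093 Bond=2.0362
(3,0): Delta=0.0000 Bond=4.8077
(3,1): Delta=0.0000 Bond=4.8077
(3,2): Delta=-0.0839 Bond=12.7060
(3,3): Delta=0.0000 Bond=0.0000
V0=0.5639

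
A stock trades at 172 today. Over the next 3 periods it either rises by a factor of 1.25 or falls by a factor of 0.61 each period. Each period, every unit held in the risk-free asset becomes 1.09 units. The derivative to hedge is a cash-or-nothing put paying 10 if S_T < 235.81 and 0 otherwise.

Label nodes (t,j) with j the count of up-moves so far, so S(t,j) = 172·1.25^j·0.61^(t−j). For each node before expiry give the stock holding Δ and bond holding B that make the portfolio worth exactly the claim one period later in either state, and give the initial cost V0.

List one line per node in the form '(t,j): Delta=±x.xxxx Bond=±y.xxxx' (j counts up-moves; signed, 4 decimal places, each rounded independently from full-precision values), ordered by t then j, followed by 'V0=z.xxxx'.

(0,0): Delta=-0.0430 Bond=11.8618
(1,0): Delta=0.0000 Bond=8.4168
(1,1): Delta=-0.0500 Bond=14.4335
(2,0): Delta=0.0000 Bond=9.1743
(2,1): Delta=0.0000 Bond=9.1743
(2,2): Delta=-0.0581 Bond=17.9186
V0=4.4642

Under the risk-neutral measure, an up-move has probability p* = (R−d)/(u−d) = 0.7500 and values discount at R = 1.09.
Terminal values V(3,·): V(3,0)=10.0000, V(3,1)=10.0000, V(3,2)=10.0000, V(3,3)=0.0000
  t=2,j=0: stock 64.0012 → up 80.0015 (V=10.0000), down 39.0407 (V=10.0000). Price 9.1743; hedge Δ=0.0000, bond B=9.1743.
  t=2,j=1: stock 131.1500 → up 163.9375 (V=10.0000), down 80.0015 (V=10.0000). Price 9.1743; hedge Δ=0.0000, bond B=9.1743.
  t=2,j=2: stock 268.7500 → up 335.9375 (V=0.0000), down 163.9375 (V=10.0000). Price 2.2936; hedge Δ=-0.0581, bond B=17.9186.
  t=1,j=0: stock 104.9200 → up 131.1500 (V=9.1743), down 64.0012 (V=9.1743). Price 8.4168; hedge Δ=0.0000, bond B=8.4168.
  t=1,j=1: stock 215.0000 → up 268.7500 (V=2.2936), down 131.1500 (V=9.1743). Price 3.6823; hedge Δ=-0.0500, bond B=14.4335.
  t=0,j=0: stock 172.0000 → up 215.0000 (V=3.6823), down 104.9200 (V=8.4168). Price 4.4642; hedge Δ=-0.0430, bond B=11.8618.
Each (Δ,B) replicates both successor values, so the strategy is self-financing and V0 is arbitrage-free.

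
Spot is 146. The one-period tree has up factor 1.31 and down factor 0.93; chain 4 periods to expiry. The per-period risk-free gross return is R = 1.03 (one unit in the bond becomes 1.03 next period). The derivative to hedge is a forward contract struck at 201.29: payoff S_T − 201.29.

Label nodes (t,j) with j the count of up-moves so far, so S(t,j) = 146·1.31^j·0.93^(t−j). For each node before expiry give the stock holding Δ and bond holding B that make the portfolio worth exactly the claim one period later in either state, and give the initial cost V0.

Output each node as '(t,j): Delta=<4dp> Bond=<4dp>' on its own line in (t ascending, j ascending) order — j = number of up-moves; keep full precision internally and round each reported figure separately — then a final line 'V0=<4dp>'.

Risk-neutral probability p* = (R−d)/(u−d) = (1.03−0.93)/(1.31−0.93) = 0.2632.
Payoff layer (t=4): V(4,0)=-92.0744, V(4,1)=-47.4487, V(4,2)=15.4112, V(4,3)=103.9558, V(4,4)=228.6799
  t=3,j=0: stock 117.4361 → up 153.8413 (V=-47.4487), down 109.2156 (V=-92.0744). Price -77.9911; hedge Δ=1.0000, bond B=-195.4272.
  t=3,j=1: stock 165.4208 → up 216.7012 (V=15.4112), down 153.8413 (V=-47.4487). Price -30.0064; hedge Δ=1.0000, bond B=-195.4272.
  t=3,j=2: stock 233.0121 → up 305.2458 (V=103.9558), down 216.7012 (V=15.4112). Price 37.5849; hedge Δ=1.0000, bond B=-195.4272.
  t=3,j=3: stock 328.2213 → up 429.9699 (V=228.6799), down 305.2458 (V=103.9558). Price 132.7941; hedge Δ=1.0000, bond B=-195.4272.
  t=2,j=0: stock 126.2754 → up 165.4208 (V=-30.0064), down 117.4361 (V=-77.9911). Price -63.4597; hedge Δ=1.0000, bond B=-189.7351.
  t=2,j=1: stock 177.8718 → up 233.0121 (V=37.5849), down 165.4208 (V=-30.0064). Price -11.8633; hedge Δ=1.0000, bond B=-189.7351.
  t=2,j=2: stock 250.5506 → up 328.2213 (V=132.7941), down 233.0121 (V=37.5849). Price 60.8155; hedge Δ=1.0000, bond B=-189.7351.
  t=1,j=0: stock 135.7800 → up 177.8718 (V=-11.8633), down 126.2754 (V=-63.4597). Price -48.4289; hedge Δ=1.0000, bond B=-184.2089.
  t=1,j=1: stock 191.2600 → up 250.5506 (V=60.8155), down 177.8718 (V=-11.8633). Price 7.0511; hedge Δ=1.0000, bond B=-184.2089.
  t=0,j=0: stock 146.0000 → up 191.2600 (V=7.0511), down 135.7800 (V=-48.4289). Price -32.8436; hedge Δ=1.0000, bond B=-178.8436.
Check: Δ(0,0)·S0 + B(0,0) = -32.8436 = V0.

(0,0): Delta=1.0000 Bond=-178.8436
(1,0): Delta=1.0000 Bond=-184.2089
(1,1): Delta=1.0000 Bond=-184.2089
(2,0): Delta=1.0000 Bond=-189.7351
(2,1): Delta=1.0000 Bond=-189.7351
(2,2): Delta=1.0000 Bond=-189.7351
(3,0): Delta=1.0000 Bond=-195.4272
(3,1): Delta=1.0000 Bond=-195.4272
(3,2): Delta=1.0000 Bond=-195.4272
(3,3): Delta=1.0000 Bond=-195.4272
V0=-32.8436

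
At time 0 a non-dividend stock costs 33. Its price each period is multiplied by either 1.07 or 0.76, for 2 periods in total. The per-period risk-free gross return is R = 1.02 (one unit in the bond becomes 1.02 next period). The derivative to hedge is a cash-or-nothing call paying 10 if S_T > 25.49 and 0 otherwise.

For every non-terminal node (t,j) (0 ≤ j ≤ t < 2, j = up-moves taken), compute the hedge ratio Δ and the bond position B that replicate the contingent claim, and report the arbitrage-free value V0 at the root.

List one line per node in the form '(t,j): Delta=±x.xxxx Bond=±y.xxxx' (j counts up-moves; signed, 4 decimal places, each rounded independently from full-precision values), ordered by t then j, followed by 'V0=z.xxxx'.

(0,0): Delta=0.1546 Bond=4.2607
(1,0): Delta=1.2862 Bond=-24.0354
(1,1): Delta=0.0000 Bond=9.8039
V0=9.3616

Under the risk-neutral measure, an up-move has probability p* = (R−d)/(u−d) = 0.8387 and values discount at R = 1.02.
Payoff layer (t=2): V(2,0)=0.0000, V(2,1)=10.0000, V(2,2)=10.0000
Node (1,0) S=25.0800: V=(p*·10.0000+(1−p*)·0.0000)/1.02=8.2226; Δ=(10.0000−0.0000)/(26.8356−19.0608)=1.2862; B=V−Δ·S=-24.0354
Node (1,1) S=35.3100: V=(p*·10.0000+(1−p*)·10.0000)/1.02=9.8039; Δ=(10.0000−10.0000)/(37.7817−26.8356)=0.0000; B=V−Δ·S=9.8039
Node (0,0) S=33.0000: V=(p*·9.8039+(1−p*)·8.2226)/1.02=9.3616; Δ=(9.8039−8.2226)/(35.3100−25.0800)=0.1546; B=V−Δ·S=4.2607
Self-financing check: at every node Δ·S+B equals the discounted successor values.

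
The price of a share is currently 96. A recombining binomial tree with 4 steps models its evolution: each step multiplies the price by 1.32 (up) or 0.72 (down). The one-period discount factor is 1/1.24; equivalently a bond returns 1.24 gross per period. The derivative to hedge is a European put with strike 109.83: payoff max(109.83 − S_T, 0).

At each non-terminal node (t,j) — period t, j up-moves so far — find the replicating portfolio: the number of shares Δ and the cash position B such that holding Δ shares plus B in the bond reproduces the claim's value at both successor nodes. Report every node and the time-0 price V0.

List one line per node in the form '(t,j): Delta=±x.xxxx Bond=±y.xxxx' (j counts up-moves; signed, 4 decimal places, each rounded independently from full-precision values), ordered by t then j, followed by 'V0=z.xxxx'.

The replicating-portfolio and risk-neutral prices coincide; use p* = (1.24−0.72)/(1.32−0.72) = 0.8667 for the latter.
At expiry t=4: V(4,0)=84.0311, V(4,1)=62.5320, V(4,2)=23.1170, V(4,3)=0.0000, V(4,4)=0.0000
Node (3,0) S=35.8318: V=(p*·62.5320+(1−p*)·84.0311)/1.24=52.7408; Δ=(62.5320−84.0311)/(47.2980−25.7989)=-1.0000; B=V−Δ·S=88.5726
Node (3,1) S=65.6916: V=(p*·23.1170+(1−p*)·62.5320)/1.24=22.8809; Δ=(23.1170−62.5320)/(86.7130−47.2980)=-1.0000; B=V−Δ·S=88.5726
Node (3,2) S=120.4347: V=(p*·0.0000+(1−p*)·23.1170)/1.24=2.4857; Δ=(0.0000−23.1170)/(158.9738−86.7130)=-0.3199; B=V−Δ·S=41.0141
Node (3,3) S=220.7969: V=(p*·0.0000+(1−p*)·0.0000)/1.24=0.0000; Δ=(0.0000−0.0000)/(291.4519−158.9738)=0.0000; B=V−Δ·S=0.0000
Node (2,0) S=49.7664: V=(p*·22.8809+(1−p*)·52.7408)/1.24=21.6631; Δ=(22.8809−52.7408)/(65.6916−35.8318)=-1.0000; B=V−Δ·S=71.4295
Node (2,1) S=91.2384: V=(p*·2.4857+(1−p*)·22.8809)/1.24=4.1976; Δ=(2.4857−22.8809)/(120.4347−65.6916)=-0.3726; B=V−Δ·S=38.1897
Node (2,2) S=167.2704: V=(p*·0.0000+(1−p*)·2.4857)/1.24=0.2673; Δ=(0.0000−2.4857)/(220.7969−120.4347)=-0.0248; B=V−Δ·S=4.4101
Node (1,0) S=69.1200: V=(p*·4.1976+(1−p*)·21.6631)/1.24=5.2632; Δ=(4.1976−21.6631)/(91.2384−49.7664)=-0.4211; B=V−Δ·S=34.3723
Node (1,1) S=126.7200: V=(p*·0.2673+(1−p*)·4.1976)/1.24=0.6382; Δ=(0.2673−4.1976)/(167.2704−91.2384)=-0.0517; B=V−Δ·S=7.1888
Node (0,0) S=96.0000: V=(p*·0.6382+(1−p*)·5.2632)/1.24=1.0120; Δ=(0.6382−5.2632)/(126.7200−69.1200)=-0.0803; B=V−Δ·S=8.7203
Each (Δ,B) replicates both successor values, so the strategy is self-financing and V0 is arbitrage-free.

(0,0): Delta=-0.0803 Bond=8.7203
(1,0): Delta=-0.4211 Bond=34.3723
(1,1): Delta=-0.0517 Bond=7.1888
(2,0): Delta=-1.0000 Bond=71.4295
(2,1): Delta=-0.3726 Bond=38.1897
(2,2): Delta=-0.0248 Bond=4.4101
(3,0): Delta=-1.0000 Bond=88.5726
(3,1): Delta=-1.0000 Bond=88.5726
(3,2): Delta=-0.3199 Bond=41.0141
(3,3): Delta=0.0000 Bond=0.0000
V0=1.0120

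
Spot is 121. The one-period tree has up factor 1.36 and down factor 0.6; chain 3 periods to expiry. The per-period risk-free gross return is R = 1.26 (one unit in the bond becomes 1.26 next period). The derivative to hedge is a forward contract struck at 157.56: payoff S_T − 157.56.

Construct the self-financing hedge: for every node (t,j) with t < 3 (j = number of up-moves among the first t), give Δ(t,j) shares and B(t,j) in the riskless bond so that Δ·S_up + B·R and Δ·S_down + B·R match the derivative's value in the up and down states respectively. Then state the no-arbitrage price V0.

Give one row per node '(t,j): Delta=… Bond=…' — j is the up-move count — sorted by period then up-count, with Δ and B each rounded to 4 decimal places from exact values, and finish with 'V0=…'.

Risk-neutral probability p* = (R−d)/(u−d) = (1.26−0.6)/(1.36−0.6) = 0.8684.
Terminal payoffs: V(3,0)=-131.4240, V(3,1)=-98.3184, V(3,2)=-23.2790, V(3,3)=146.8102
Node (2,0) S=43.5600: V=(p*·-98.3184+(1−p*)·-131.4240)/1.26=-81.4876; Δ=(-98.3184−-131.4240)/(59.2416−26.1360)=1.0000; B=V−Δ·S=-125.0476
Node (2,1) S=98.7360: V=(p*·-23.2790+(1−p*)·-98.3184)/1.26=-26.3116; Δ=(-23.2790−-98.3184)/(134.2810−59.2416)=1.0000; B=V−Δ·S=-125.0476
Node (2,2) S=223.8016: V=(p*·146.8102+(1−p*)·-23.2790)/1.26=98.7540; Δ=(146.8102−-23.2790)/(304.3702−134.2810)=1.0000; B=V−Δ·S=-125.0476
Node (1,0) S=72.6000: V=(p*·-26.3116+(1−p*)·-81.4876)/1.26=-26.6441; Δ=(-26.3116−-81.4876)/(98.7360−43.5600)=1.0000; B=V−Δ·S=-99.2441
Node (1,1) S=164.5600: V=(p*·98.7540+(1−p*)·-26.3116)/1.26=65.3159; Δ=(98.7540−-26.3116)/(223.8016−98.7360)=1.0000; B=V−Δ·S=-99.2441
Node (0,0) S=121.0000: V=(p*·65.3159+(1−p*)·-26.6441)/1.26=42.2348; Δ=(65.3159−-26.6441)/(164.5600−72.6000)=1.0000; B=V−Δ·S=-78.7652
Self-financing check: at every node Δ·S+B equals the discounted successor values.

(0,0): Delta=1.0000 Bond=-78.7652
(1,0): Delta=1.0000 Bond=-99.2441
(1,1): Delta=1.0000 Bond=-99.2441
(2,0): Delta=1.0000 Bond=-125.0476
(2,1): Delta=1.0000 Bond=-125.0476
(2,2): Delta=1.0000 Bond=-125.0476
V0=42.2348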